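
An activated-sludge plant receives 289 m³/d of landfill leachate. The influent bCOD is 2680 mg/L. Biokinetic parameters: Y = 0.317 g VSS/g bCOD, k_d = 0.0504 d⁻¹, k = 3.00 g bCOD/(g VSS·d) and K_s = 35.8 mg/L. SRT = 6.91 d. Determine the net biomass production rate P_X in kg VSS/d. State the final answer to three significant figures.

For a completely mixed reactor with recycle the Lawrence–McCarty relation gives S = K_s·(1 + k_d·θ_c) / [θ_c·(Y·k − k_d) − 1] = 35.8 × (1 + 0.0504 × 6.91) / [6.91 × (0.317 × 3.00 − 0.0504) − 1] = 48.27 / 5.223 = 9.241 mg/L.
Correct the yield for decay: Y_obs = Y/(1 + k_d θ_c) = 0.317 / (1 + 0.0504 × 6.91) = 0.317 / 1.348 = 0.2351.
Mass of bCOD removed per day: Q(S₀ − S) = 289 × 2671 g/m³ = 771.8 kg/d.
P_X = Y_obs · Q(S₀ − S) = 0.2351 × 771.8 = 181.5 kg VSS/d.

P_X ≈ 181 kg VSS/d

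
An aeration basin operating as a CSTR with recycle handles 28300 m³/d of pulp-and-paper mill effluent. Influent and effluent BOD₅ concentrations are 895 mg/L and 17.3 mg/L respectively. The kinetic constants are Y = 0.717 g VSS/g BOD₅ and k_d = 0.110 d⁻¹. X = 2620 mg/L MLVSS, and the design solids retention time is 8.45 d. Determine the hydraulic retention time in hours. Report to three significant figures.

τ ≈ 25.2 h

Steady-state biomass mass balance: V·X·(1 + k_d·θ_c) = Y·Q·(S₀ − S)·θ_c, so V = 0.717 × 28300 × (895 − 17.3) × 8.45 / [2620 × (1 + 0.110 × 8.45)] = 1.5×10^8 / 5055 = 29769 m³.
Hydraulic retention time τ = V/Q = 29769 / 28300 = 1.052 d = 25.25 h.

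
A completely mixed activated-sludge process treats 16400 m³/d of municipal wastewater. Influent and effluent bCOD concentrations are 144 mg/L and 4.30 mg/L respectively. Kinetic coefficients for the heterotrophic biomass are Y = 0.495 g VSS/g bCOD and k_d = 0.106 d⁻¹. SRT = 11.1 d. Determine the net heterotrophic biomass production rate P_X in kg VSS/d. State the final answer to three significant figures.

Correct the yield for decay: Y_obs = Y/(1 + k_d θ_c) = 0.495 / (1 + 0.106 × 11.1) = 0.495 / 2.177 = 0.2274.
Q·(S₀ − S) = 16400 × (144 − 4.30) × 10⁻³ = 2291 kg/d removed.
P_X = Y_obs · Q(S₀ − S) = 0.2274 × 2291 = 521.0 kg VSS/d.

P_X ≈ 521 kg VSS/d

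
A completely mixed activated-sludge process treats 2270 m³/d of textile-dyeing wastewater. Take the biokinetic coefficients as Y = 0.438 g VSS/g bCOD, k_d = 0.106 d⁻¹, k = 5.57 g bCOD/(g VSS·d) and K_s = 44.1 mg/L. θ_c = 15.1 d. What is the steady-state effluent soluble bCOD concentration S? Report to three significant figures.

S ≈ 3.35 mg/L

Effluent substrate depends only on kinetics and SRT: S = K_s(1 + k_d θ_c) / [θ_c(Yk − k_d) − 1] = 44.1 × (1 + 0.106 × 15.1) / [15.1 × (0.438 × 5.57 − 0.106) − 1] = 114.7 / 34.24 = 3.350 mg/L.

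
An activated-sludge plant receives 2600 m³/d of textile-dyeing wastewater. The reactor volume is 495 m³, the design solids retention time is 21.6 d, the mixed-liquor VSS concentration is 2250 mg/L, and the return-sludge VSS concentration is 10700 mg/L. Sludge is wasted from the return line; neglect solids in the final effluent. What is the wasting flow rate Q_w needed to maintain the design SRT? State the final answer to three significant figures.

Q_w ≈ 4.82 m³/d

Wasting from the return line (neglecting effluent solids): Q_w = V·X / (θ_c·X_r) = 495.0 × 2250 / (21.6 × 10700) = 4.819 m³/d.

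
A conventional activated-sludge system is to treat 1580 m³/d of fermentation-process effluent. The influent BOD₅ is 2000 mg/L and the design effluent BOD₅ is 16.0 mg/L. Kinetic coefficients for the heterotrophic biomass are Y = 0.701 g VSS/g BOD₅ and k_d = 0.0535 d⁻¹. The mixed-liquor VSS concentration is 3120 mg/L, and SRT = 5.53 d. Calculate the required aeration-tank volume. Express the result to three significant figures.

V ≈ 3010 m³

Rearranging the biomass balance for a CMAS with decay, V = Y·Q·ΔS·θ_c / [X·(1+k_d θ_c)] = 0.701 × 1580 × (2000 − 16.0) × 5.53 / [3120 × (1 + 0.0535 × 5.53)] = 1.22×10^7 / 4043 = 3006 m³.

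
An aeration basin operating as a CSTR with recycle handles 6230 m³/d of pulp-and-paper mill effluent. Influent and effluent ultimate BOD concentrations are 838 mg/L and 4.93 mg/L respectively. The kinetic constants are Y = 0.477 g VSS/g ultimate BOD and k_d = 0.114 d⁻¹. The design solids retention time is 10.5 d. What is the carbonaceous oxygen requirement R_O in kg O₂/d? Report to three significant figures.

The observed yield is Y_obs = Y/(1 + k_d·θ_c) = 0.477 / (1 + 0.114 × 10.5) = 0.477 / 2.197 = 0.2171 g VSS per g ultimate BOD removed.
ΔS = 838 − 4.93 = 833.1 mg/L, so the substrate removal rate is 6230 × 833.1/1000 = 5190 kg ultimate BOD/d.
Biomass synthesised: P_X = Y_obs × 5190 = 1127 kg VSS/d.
R_O = Q·ΔS − 1.42 P_X = 5190 − 1600 = 3590 kg O₂/d.

R_O ≈ 3590 kg O₂/d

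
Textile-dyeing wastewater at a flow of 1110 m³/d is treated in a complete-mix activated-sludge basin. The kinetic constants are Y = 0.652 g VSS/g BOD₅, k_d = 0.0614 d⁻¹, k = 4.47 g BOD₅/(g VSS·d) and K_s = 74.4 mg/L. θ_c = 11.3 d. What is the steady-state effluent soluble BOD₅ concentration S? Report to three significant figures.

Effluent substrate depends only on kinetics and SRT: S = K_s(1 + k_d θ_c) / [θ_c(Yk − k_d) − 1] = 74.4 × (1 + 0.0614 × 11.3) / [11.3 × (0.652 × 4.47 − 0.0614) − 1] = 126.0 / 31.24 = 4.034 mg/L.

S ≈ 4.03 mg/L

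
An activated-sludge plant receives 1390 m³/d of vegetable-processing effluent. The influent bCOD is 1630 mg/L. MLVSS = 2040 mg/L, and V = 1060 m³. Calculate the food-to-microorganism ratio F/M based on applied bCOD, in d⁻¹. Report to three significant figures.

F/M = applied load / biomass = Q·S₀/(V·X) = 1390 × 1630 / (1060 × 2040) = 1.048 d⁻¹.

F/M ≈ 1.05 d⁻¹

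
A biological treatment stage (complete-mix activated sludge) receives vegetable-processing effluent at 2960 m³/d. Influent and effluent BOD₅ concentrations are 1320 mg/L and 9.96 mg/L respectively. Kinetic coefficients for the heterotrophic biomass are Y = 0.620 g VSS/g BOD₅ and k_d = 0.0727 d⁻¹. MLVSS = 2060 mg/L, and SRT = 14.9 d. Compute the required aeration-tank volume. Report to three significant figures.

V ≈ 8350 m³

From the SRT design equation V = Y Q (S₀−S) θ_c / [X (1 + k_d θ_c)] = 0.620 × 2960 × (1320 − 9.96) × 14.9 / [2060 × (1 + 0.0727 × 14.9)] = 3.58×10^7 / 4291 = 8347 m³.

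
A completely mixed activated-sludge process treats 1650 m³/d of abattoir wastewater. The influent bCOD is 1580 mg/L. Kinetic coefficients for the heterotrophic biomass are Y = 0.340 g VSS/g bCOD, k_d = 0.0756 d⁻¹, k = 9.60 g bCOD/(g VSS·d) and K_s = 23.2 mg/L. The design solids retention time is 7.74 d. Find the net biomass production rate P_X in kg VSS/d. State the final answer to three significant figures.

P_X ≈ 559 kg VSS/d

For a completely mixed reactor with recycle the Lawrence–McCarty relation gives S = K_s·(1 + k_d·θ_c) / [θ_c·(Y·k − k_d) − 1] = 23.2 × (1 + 0.0756 × 7.74) / [7.74 × (0.340 × 9.60 − 0.0756) − 1] = 36.78 / 23.68 = 1.553 mg/L.
Correct the yield for decay: Y_obs = Y/(1 + k_d θ_c) = 0.340 / (1 + 0.0756 × 7.74) = 0.340 / 1.585 = 0.2145.
Substrate removed = Q·(S₀ − S) = 1650 m³/d × (1580 − 1.55) g/m³ = 2.6×10^6 g/d = 2604 kg/d.
Biomass produced: P_X = Y_obs·Q·ΔS = 0.2145 × 2604 ≈ 558.6 kg VSS/d.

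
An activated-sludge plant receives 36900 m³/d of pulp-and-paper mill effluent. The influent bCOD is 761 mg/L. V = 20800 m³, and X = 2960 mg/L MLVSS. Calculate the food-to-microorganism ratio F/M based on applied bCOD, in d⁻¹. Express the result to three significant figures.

F/M = applied load / biomass = Q·S₀/(V·X) = 36900 × 761 / (20800 × 2960) = 0.4561 d⁻¹.

F/M ≈ 0.456 d⁻¹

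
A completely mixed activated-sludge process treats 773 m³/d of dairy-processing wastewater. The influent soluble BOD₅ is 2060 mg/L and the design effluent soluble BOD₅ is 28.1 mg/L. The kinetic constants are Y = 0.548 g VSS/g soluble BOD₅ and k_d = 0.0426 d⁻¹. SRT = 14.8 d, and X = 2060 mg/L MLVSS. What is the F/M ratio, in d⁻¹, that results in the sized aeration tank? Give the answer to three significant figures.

From the SRT design equation V = Y Q (S₀−S) θ_c / [X (1 + k_d θ_c)] = 0.548 × 773 × (2060 − 28.1) × 14.8 / [2060 × (1 + 0.0426 × 14.8)] = 1.27×10^7 / 3359 = 3793 m³.
F/M = applied load / biomass = Q·S₀/(V·X) = 773 × 2060 / (3793 × 2060) = 0.2038 d⁻¹.

F/M ≈ 0.204 d⁻¹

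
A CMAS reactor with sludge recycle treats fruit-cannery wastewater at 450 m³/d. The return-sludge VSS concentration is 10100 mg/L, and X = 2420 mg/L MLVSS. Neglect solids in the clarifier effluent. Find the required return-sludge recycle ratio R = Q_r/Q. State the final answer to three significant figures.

R = Q_r/Q = X/(X_r − X) = 2420 / (10100 − 2420) = 0.3151.

R ≈ 0.315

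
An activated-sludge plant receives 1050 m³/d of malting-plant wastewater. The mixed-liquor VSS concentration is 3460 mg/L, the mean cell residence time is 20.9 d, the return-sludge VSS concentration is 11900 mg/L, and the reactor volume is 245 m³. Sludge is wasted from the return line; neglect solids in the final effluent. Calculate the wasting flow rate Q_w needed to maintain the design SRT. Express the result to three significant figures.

Q_w ≈ 3.41 m³/d

θ_c = V·X/(Q_w·X_r) when wasting from the recycle, so Q_w = V·X/(θ_c·X_r) = 245.0 × 3460 / (20.9 × 11900) = 3.408 m³/d.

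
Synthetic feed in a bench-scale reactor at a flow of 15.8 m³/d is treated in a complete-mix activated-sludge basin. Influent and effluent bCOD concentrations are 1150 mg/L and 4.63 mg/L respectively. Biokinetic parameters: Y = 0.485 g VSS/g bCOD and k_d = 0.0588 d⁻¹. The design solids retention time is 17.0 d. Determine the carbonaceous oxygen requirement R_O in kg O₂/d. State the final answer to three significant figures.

The observed yield is Y_obs = Y/(1 + k_d·θ_c) = 0.485 / (1 + 0.0588 × 17.0) = 0.485 / 2.000 = 0.2425 g VSS per g bCOD removed.
Q·(S₀ − S) = 15.8 × (1150 − 4.63) × 10⁻³ = 18.10 kg/d removed.
Net sludge production P_X = 0.2425 × 18.10 = 4.389 kg VSS/d.
Carbonaceous O₂ demand = substrate oxidised − cell-mass equivalent = 18.10 − 1.42 × 4.389 = 11.86 kg O₂/d.

R_O ≈ 11.9 kg O₂/d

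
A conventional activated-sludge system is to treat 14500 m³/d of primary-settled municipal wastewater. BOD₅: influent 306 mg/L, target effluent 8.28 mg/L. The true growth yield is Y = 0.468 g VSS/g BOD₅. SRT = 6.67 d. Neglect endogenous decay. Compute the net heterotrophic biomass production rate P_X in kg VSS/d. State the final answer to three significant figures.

With endogenous decay neglected, the observed yield equals the true yield: Y_obs = Y = 0.468 g VSS/g BOD₅.
Q·(S₀ − S) = 14500 × (306 − 8.28) × 10⁻³ = 4317 kg/d removed.
Biomass produced: P_X = Y_obs·Q·ΔS = 0.4680 × 4317 ≈ 2020 kg VSS/d.

P_X ≈ 2020 kg VSS/d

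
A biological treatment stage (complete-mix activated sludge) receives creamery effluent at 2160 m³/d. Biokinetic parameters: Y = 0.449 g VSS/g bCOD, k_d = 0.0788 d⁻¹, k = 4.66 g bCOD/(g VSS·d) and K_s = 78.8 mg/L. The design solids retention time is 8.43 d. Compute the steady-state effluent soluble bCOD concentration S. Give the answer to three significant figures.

S ≈ 8.21 mg/L

Effluent substrate depends only on kinetics and SRT: S = K_s(1 + k_d θ_c) / [θ_c(Yk − k_d) − 1] = 78.8 × (1 + 0.0788 × 8.43) / [8.43 × (0.449 × 4.66 − 0.0788) − 1] = 131.1 / 15.97 = 8.210 mg/L.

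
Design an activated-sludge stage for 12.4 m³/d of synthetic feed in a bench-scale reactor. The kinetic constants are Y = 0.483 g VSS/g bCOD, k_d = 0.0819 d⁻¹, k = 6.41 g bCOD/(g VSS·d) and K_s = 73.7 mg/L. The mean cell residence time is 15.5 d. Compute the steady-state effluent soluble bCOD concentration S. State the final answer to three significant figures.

Effluent substrate depends only on kinetics and SRT: S = K_s(1 + k_d θ_c) / [θ_c(Yk − k_d) − 1] = 73.7 × (1 + 0.0819 × 15.5) / [15.5 × (0.483 × 6.41 − 0.0819) − 1] = 167.3 / 45.72 = 3.658 mg/L.

S ≈ 3.66 mg/L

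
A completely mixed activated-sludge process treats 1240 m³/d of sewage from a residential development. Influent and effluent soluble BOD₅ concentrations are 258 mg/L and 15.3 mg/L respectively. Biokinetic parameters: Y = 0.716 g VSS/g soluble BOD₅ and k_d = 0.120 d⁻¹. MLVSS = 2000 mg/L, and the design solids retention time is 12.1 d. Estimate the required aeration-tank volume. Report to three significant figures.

Steady-state biomass mass balance: V·X·(1 + k_d·θ_c) = Y·Q·(S₀ − S)·θ_c, so V = 0.716 × 1240 × (258 − 15.3) × 12.1 / [2000 × (1 + 0.120 × 12.1)] = 2.61×10^6 / 4904 = 531.7 m³.

V ≈ 532 m³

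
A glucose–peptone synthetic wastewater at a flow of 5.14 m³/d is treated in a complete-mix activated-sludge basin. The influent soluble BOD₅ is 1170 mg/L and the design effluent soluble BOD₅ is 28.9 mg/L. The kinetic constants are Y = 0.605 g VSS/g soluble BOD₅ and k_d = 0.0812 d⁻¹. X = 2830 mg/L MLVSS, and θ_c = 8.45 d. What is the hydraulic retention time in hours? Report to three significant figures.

From the SRT design equation V = Y Q (S₀−S) θ_c / [X (1 + k_d θ_c)] = 0.605 × 5.14 × (1170 − 28.9) × 8.45 / [2830 × (1 + 0.0812 × 8.45)] = 3×10^4 / 4772 = 6.284 m³.
HRT = V/Q = 6.284 m³ / 5.14 m³·d⁻¹ = 1.223 d × 24 = 29.34 h.

τ ≈ 29.3 h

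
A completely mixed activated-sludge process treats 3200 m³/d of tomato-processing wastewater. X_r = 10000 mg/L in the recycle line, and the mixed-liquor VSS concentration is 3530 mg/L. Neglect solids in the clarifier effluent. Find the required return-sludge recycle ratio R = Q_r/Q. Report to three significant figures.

Mass balance around the secondary clarifier (neglecting effluent solids): R = X / (X_r − X) = 3530 / (10000 − 3530) = 0.5456.

R ≈ 0.546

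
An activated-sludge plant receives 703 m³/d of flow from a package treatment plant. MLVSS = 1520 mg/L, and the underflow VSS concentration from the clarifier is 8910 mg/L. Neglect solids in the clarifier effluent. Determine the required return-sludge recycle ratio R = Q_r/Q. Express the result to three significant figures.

Solids balance on the clarifier gives (1+R)X = R·X_r, so R = X/(X_r − X) = 1520 / (8910 − 1520) = 0.2057.

R ≈ 0.206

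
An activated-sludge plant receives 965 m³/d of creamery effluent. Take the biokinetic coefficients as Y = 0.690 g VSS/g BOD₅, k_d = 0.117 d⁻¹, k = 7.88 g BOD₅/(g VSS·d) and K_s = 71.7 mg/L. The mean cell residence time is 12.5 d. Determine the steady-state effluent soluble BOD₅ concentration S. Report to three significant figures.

S ≈ 2.70 mg/L

For a completely mixed reactor with recycle the Lawrence–McCarty relation gives S = K_s·(1 + k_d·θ_c) / [θ_c·(Y·k − k_d) − 1] = 71.7 × (1 + 0.117 × 12.5) / [12.5 × (0.690 × 7.88 − 0.117) − 1] = 176.6 / 65.50 = 2.695 mg/L.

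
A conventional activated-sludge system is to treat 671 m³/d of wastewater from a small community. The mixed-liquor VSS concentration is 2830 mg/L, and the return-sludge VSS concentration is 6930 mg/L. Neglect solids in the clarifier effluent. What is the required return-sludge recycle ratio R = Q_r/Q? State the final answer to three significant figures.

R = Q_r/Q = X/(X_r − X) = 2830 / (6930 − 2830) = 0.6902.

R ≈ 0.690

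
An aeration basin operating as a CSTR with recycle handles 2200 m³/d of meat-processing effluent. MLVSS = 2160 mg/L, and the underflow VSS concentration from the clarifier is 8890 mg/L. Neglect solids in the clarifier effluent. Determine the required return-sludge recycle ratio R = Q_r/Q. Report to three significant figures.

R ≈ 0.321

R = Q_r/Q = X/(X_r − X) = 2160 / (8890 − 2160) = 0.3210.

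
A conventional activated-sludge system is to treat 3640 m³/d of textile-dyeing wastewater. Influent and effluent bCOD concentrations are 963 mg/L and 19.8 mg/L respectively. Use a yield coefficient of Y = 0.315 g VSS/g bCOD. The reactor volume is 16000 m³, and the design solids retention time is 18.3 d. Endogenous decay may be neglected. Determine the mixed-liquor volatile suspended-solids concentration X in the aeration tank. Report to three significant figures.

X = Y·Q·ΔS·θ_c / V = 0.315 × 3640 × (963 − 19.8) × 18.3 / 16000 = 1237 mg/L.

X ≈ 1240 mg/L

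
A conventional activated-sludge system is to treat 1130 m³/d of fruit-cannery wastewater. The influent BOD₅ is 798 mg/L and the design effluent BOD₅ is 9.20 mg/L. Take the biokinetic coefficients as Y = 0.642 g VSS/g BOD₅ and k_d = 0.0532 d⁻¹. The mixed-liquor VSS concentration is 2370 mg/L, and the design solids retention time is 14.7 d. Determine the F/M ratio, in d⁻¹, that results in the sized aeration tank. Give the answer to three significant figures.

F/M ≈ 0.191 d⁻¹

Steady-state biomass mass balance: V·X·(1 + k_d·θ_c) = Y·Q·(S₀ − S)·θ_c, so V = 0.642 × 1130 × (798 − 9.20) × 14.7 / [2370 × (1 + 0.0532 × 14.7)] = 8.41×10^6 / 4223 = 1992 m³.
F/M = applied load / biomass = Q·S₀/(V·X) = 1130 × 798 / (1992 × 2370) = 0.1910 d⁻¹.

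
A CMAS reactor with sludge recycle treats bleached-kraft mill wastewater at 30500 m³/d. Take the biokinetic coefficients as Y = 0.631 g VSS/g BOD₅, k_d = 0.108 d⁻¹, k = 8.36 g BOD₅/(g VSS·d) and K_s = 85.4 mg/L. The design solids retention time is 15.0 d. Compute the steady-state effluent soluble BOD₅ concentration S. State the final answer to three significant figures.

S ≈ 2.92 mg/L

From the Monod/SRT balance for a CMAS, S = K_s·(1+k_d θ_c)/[θ_c·(Y k − k_d) − 1] = 85.4 × (1 + 0.108 × 15.0) / [15.0 × (0.631 × 8.36 − 0.108) − 1] = 223.7 / 76.51 = 2.925 mg/L.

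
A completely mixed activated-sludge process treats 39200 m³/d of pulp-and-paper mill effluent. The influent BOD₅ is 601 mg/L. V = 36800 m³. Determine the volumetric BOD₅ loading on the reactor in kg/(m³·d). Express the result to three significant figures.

L_v = Q S₀ / V = 39200 × 601 × 10⁻³ / 36800 = 0.6402 kg/(m³·d).

L_v ≈ 0.640 kg BOD₅/(m³·d)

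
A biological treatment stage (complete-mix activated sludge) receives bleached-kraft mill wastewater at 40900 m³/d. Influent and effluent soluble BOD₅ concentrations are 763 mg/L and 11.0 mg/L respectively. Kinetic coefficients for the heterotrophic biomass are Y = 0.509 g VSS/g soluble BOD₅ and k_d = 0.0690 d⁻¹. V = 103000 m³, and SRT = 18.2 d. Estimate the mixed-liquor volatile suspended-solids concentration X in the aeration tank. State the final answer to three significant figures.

From V·X·(1 + k_d·θ_c) = Y·Q·(S₀ − S)·θ_c: X = 0.509 × 40900 × (763 − 11.0) × 18.2 / [103000 × (1 + 0.0690 × 18.2)] = 1226 mg/L.

X ≈ 1230 mg/L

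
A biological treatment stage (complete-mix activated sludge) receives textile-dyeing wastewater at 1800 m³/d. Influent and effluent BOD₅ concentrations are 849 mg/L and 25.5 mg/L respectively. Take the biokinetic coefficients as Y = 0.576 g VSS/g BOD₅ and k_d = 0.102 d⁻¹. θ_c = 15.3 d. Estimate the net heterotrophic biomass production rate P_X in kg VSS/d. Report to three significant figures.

P_X ≈ 333 kg VSS/d

Observed yield with endogenous decay: Y_obs = Y / (1 + k_d·θ_c) = 0.576 / (1 + 0.102 × 15.3) = 0.576 / 2.561 = 0.2249 g VSS/g BOD₅.
Q·(S₀ − S) = 1800 × (849 − 25.5) × 10⁻³ = 1482 kg/d removed.
Net biomass production P_X = Y_obs × Q·(S₀ − S) = 0.2249 × 1482 = 333.4 kg VSS/d.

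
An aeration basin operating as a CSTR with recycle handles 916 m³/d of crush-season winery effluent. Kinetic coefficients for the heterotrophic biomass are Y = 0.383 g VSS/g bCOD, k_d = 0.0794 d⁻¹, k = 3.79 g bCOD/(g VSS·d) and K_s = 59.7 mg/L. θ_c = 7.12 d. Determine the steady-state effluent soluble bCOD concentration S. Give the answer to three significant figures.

S ≈ 10.7 mg/L

For a completely mixed reactor with recycle the Lawrence–McCarty relation gives S = K_s·(1 + k_d·θ_c) / [θ_c·(Y·k − k_d) − 1] = 59.7 × (1 + 0.0794 × 7.12) / [7.12 × (0.383 × 3.79 − 0.0794) − 1] = 93.45 / 8.770 = 10.66 mg/L.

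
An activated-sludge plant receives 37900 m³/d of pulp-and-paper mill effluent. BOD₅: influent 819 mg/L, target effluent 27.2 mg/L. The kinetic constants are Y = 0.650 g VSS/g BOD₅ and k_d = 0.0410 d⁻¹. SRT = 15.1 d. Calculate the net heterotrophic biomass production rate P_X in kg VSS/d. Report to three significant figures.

Observed yield with endogenous decay: Y_obs = Y / (1 + k_d·θ_c) = 0.650 / (1 + 0.0410 × 15.1) = 0.650 / 1.619 = 0.4015 g VSS/g BOD₅.
Q·(S₀ − S) = 37900 × (819 − 27.2) × 10⁻³ = 30009 kg/d removed.
So the net sludge growth is P_X = 0.4015 × 30009 = 12047 kg VSS/d.

P_X ≈ 12000 kg VSS/d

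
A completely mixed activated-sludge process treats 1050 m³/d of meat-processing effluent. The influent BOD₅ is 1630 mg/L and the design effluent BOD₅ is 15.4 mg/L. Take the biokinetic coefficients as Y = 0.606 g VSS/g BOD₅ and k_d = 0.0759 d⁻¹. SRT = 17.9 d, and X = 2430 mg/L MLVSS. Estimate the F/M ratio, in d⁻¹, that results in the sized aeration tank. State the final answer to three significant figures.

Rearranging the biomass balance for a CMAS with decay, V = Y·Q·ΔS·θ_c / [X·(1+k_d θ_c)] = 0.606 × 1050 × (1630 − 15.4) × 17.9 / [2430 × (1 + 0.0759 × 17.9)] = 1.84×10^7 / 5731 = 3209 m³.
F/M = Q·S₀ / (V·X) = 1050 × 1630 / (3209 × 2430) = 0.2195 g BOD₅·(g VSS·d)⁻¹.

F/M ≈ 0.220 d⁻¹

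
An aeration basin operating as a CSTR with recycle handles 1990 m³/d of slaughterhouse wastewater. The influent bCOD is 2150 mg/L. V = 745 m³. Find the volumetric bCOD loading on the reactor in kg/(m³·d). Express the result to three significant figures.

L_v ≈ 5.74 kg bCOD/(m³·d)

Applied bCOD load per unit volume = Q·S₀/V = (1990 × 2150/1000)/745.0 = 5.743 kg bCOD·m⁻³·d⁻¹.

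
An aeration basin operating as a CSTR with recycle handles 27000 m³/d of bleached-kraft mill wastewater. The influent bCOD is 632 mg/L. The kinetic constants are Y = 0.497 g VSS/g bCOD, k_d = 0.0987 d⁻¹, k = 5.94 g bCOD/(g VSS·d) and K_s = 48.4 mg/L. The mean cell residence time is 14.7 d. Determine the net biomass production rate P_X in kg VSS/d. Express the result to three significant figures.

From the Monod/SRT balance for a CMAS, S = K_s·(1+k_d θ_c)/[θ_c·(Y k − k_d) − 1] = 48.4 × (1 + 0.0987 × 14.7) / [14.7 × (0.497 × 5.94 − 0.0987) − 1] = 118.6 / 40.95 = 2.897 mg/L.
Correct the yield for decay: Y_obs = Y/(1 + k_d θ_c) = 0.497 / (1 + 0.0987 × 14.7) = 0.497 / 2.451 = 0.2028.
Substrate removed = Q·(S₀ − S) = 27000 m³/d × (632 − 2.90) g/m³ = 1.7×10^7 g/d = 16986 kg/d.
Net biomass production P_X = Y_obs × Q·(S₀ − S) = 0.2028 × 16986 = 3444 kg VSS/d.

P_X ≈ 3440 kg VSS/d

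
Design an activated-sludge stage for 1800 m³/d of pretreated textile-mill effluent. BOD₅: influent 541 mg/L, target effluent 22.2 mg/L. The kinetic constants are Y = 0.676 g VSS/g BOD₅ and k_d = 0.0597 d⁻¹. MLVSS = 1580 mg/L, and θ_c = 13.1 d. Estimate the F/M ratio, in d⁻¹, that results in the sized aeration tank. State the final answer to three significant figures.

F/M ≈ 0.210 d⁻¹

From the SRT design equation V = Y Q (S₀−S) θ_c / [X (1 + k_d θ_c)] = 0.676 × 1800 × (541 − 22.2) × 13.1 / [1580 × (1 + 0.0597 × 13.1)] = 8.27×10^6 / 2816 = 2937 m³.
F/M = applied load / biomass = Q·S₀/(V·X) = 1800 × 541 / (2937 × 1580) = 0.2098 d⁻¹.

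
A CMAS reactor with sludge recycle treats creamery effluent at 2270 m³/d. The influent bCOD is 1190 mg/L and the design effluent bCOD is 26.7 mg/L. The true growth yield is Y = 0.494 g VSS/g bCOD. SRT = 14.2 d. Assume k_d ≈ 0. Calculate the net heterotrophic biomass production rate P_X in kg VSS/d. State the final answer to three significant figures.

Since k_d ≈ 0, Y_obs = Y = 0.494 g VSS/g bCOD.
Q·(S₀ − S) = 2270 × (1190 − 26.7) × 10⁻³ = 2641 kg/d removed.
Net biomass production P_X = Y_obs × Q·(S₀ − S) = 0.4940 × 2641 = 1305 kg VSS/d.

P_X ≈ 1300 kg VSS/d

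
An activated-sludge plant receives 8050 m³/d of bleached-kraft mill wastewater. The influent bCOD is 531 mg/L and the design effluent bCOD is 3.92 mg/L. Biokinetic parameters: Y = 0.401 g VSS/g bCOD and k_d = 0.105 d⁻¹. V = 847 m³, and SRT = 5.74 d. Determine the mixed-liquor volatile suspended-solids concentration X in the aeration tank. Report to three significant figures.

X ≈ 7190 mg/L

Solving the biomass balance for X: X = Y Q (S₀−S) θ_c / [V (1+k_d θ_c)] = 0.401 × 8050 × (531 − 3.92) × 5.74 / [847 × (1 + 0.105 × 5.74)] = 7194 mg/L.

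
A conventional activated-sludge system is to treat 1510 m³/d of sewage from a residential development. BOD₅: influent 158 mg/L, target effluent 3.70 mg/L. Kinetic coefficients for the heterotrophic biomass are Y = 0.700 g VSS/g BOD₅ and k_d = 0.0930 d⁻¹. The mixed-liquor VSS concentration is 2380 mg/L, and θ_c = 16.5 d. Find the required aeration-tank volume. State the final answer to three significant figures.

Rearranging the biomass balance for a CMAS with decay, V = Y·Q·ΔS·θ_c / [X·(1+k_d θ_c)] = 0.700 × 1510 × (158 − 3.70) × 16.5 / [2380 × (1 + 0.0930 × 16.5)] = 2.69×10^6 / 6032 = 446.1 m³.

V ≈ 446 m³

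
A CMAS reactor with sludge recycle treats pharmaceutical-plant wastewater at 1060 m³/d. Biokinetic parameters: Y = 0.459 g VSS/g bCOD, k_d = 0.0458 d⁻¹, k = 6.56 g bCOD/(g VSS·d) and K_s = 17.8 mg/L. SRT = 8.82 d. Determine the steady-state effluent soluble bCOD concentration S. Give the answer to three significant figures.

Effluent substrate depends only on kinetics and SRT: S = K_s(1 + k_d θ_c) / [θ_c(Yk − k_d) − 1] = 17.8 × (1 + 0.0458 × 8.82) / [8.82 × (0.459 × 6.56 − 0.0458) − 1] = 24.99 / 25.15 = 0.9935 mg/L.

S ≈ 0.994 mg/L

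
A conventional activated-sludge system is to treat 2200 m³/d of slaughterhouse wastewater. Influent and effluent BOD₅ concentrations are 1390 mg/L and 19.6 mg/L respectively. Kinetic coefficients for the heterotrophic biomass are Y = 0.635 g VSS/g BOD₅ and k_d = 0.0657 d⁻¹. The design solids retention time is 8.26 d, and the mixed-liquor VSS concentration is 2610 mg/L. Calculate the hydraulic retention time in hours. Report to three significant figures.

τ ≈ 42.8 h

From the SRT design equation V = Y Q (S₀−S) θ_c / [X (1 + k_d θ_c)] = 0.635 × 2200 × (1390 − 19.6) × 8.26 / [2610 × (1 + 0.0657 × 8.26)] = 1.58×10^7 / 4026 = 3927 m³.
τ = V/Q = 3927/2200 = 1.785 d, or 42.84 h.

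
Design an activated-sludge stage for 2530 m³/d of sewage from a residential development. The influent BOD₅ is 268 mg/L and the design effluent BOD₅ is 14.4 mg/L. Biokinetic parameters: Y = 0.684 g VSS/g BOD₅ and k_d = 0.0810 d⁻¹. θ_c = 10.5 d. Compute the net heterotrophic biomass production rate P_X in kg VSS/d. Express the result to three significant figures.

Observed yield with endogenous decay: Y_obs = Y / (1 + k_d·θ_c) = 0.684 / (1 + 0.0810 × 10.5) = 0.684 / 1.851 = 0.3696 g VSS/g BOD₅.
Q·(S₀ − S) = 2530 × (268 − 14.4) × 10⁻³ = 641.6 kg/d removed.
Net biomass production P_X = Y_obs × Q·(S₀ − S) = 0.3696 × 641.6 = 237.2 kg VSS/d.

P_X ≈ 237 kg VSS/d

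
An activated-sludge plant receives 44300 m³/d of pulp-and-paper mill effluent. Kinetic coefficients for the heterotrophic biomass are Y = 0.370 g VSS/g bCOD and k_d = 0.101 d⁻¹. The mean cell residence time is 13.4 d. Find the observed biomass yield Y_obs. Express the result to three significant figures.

The observed yield is Y_obs = Y/(1 + k_d·θ_c) = 0.370 / (1 + 0.101 × 13.4) = 0.370 / 2.353 = 0.1572 g VSS per g bCOD removed.

Y_obs ≈ 0.157 g VSS/g bCOD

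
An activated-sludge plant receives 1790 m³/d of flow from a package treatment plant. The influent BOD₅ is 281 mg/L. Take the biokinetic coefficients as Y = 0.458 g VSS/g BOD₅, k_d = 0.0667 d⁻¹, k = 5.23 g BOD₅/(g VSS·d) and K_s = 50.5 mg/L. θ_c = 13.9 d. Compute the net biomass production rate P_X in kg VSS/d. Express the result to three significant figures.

Effluent substrate depends only on kinetics and SRT: S = K_s(1 + k_d θ_c) / [θ_c(Yk − k_d) − 1] = 50.5 × (1 + 0.0667 × 13.9) / [13.9 × (0.458 × 5.23 − 0.0667) − 1] = 97.32 / 31.37 = 3.103 mg/L.
Correct the yield for decay: Y_obs = Y/(1 + k_d θ_c) = 0.458 / (1 + 0.0667 × 13.9) = 0.458 / 1.927 = 0.2377.
ΔS = 281 − 3.10 = 277.9 mg/L, so the substrate removal rate is 1790 × 277.9/1000 = 497.4 kg BOD₅/d.
Net biomass production P_X = Y_obs × Q·(S₀ − S) = 0.2377 × 497.4 = 118.2 kg VSS/d.

P_X ≈ 118 kg VSS/d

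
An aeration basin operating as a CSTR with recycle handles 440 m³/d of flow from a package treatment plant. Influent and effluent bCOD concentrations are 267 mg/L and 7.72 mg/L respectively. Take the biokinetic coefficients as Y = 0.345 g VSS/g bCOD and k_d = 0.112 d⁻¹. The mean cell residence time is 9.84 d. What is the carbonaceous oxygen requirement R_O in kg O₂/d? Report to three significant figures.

Y_obs = Y / (1 + k_d θ_c) = 0.345 / (1 + 0.112 × 9.84) = 0.345 / 2.102 = 0.1641.
Mass of bCOD removed per day: Q(S₀ − S) = 440 × 259.3 g/m³ = 114.1 kg/d.
Net sludge production P_X = 0.1641 × 114.1 = 18.72 kg VSS/d.
R_O = Q·(S₀ − S) − 1.42·P_X = 114.1 − 1.42 × 18.72 = 87.50 kg O₂/d.

R_O ≈ 87.5 kg O₂/d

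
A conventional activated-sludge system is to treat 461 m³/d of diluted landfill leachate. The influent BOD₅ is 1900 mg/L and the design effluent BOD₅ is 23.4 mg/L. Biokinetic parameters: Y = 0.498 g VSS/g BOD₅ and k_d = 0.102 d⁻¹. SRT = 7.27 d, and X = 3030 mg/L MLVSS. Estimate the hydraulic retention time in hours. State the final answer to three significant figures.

Rearranging the biomass balance for a CMAS with decay, V = Y·Q·ΔS·θ_c / [X·(1+k_d θ_c)] = 0.498 × 461 × (1900 − 23.4) × 7.27 / [3030 × (1 + 0.102 × 7.27)] = 3.13×10^6 / 5277 = 593.6 m³.
τ = V/Q = 593.6/461 = 1.288 d, or 30.90 h.

τ ≈ 30.9 h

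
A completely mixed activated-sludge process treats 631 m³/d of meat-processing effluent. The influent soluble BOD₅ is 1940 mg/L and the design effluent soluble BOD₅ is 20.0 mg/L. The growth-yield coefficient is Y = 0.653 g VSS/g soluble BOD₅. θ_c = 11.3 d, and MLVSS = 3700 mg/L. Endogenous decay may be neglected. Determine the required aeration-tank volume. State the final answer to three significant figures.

V·X = Y·Q·ΔS·θ_c gives V = 0.653 × 631 × (1940 − 20.0) × 11.3 / 3700 = 2416 m³.

V ≈ 2420 m³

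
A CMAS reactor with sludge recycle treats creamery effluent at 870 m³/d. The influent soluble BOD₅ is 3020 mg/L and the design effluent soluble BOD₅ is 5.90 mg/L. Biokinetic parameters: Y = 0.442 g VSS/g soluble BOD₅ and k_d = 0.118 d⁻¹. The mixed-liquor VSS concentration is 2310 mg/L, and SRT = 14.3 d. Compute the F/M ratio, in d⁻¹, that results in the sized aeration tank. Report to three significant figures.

Steady-state biomass mass balance: V·X·(1 + k_d·θ_c) = Y·Q·(S₀ − S)·θ_c, so V = 0.442 × 870 × (3020 − 5.90) × 14.3 / [2310 × (1 + 0.118 × 14.3)] = 1.66×10^7 / 6208 = 2670 m³.
F/M = Q·S₀ / (V·X) = 870 × 3020 / (2670 × 2310) = 0.4260 g soluble BOD₅·(g VSS·d)⁻¹.

F/M ≈ 0.426 d⁻¹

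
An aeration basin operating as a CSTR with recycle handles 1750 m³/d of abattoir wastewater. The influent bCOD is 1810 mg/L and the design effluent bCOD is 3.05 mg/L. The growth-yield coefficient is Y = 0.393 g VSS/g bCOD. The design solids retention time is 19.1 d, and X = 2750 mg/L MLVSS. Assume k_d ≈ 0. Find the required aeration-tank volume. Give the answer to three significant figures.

Biomass mass balance (decay neglected): V·X = Y·Q·(S₀ − S)·θ_c, so V = 0.393 × 1750 × (1810 − 3.05) × 19.1 / 2750 = 8631 m³.

V ≈ 8630 m³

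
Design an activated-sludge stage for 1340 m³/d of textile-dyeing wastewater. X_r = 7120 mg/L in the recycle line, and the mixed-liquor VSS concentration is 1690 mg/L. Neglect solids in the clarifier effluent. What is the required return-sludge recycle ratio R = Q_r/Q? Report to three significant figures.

R ≈ 0.311

Mass balance around the secondary clarifier (neglecting effluent solids): R = X / (X_r − X) = 1690 / (7120 − 1690) = 0.3112.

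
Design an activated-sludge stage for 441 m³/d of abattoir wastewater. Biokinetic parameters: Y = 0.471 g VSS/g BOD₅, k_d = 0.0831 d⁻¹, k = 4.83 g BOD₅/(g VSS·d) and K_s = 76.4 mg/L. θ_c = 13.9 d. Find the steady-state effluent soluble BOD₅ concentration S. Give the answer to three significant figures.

From the Monod/SRT balance for a CMAS, S = K_s·(1+k_d θ_c)/[θ_c·(Y k − k_d) − 1] = 76.4 × (1 + 0.0831 × 13.9) / [13.9 × (0.471 × 4.83 − 0.0831) − 1] = 164.6 / 29.47 = 5.588 mg/L.

S ≈ 5.59 mg/L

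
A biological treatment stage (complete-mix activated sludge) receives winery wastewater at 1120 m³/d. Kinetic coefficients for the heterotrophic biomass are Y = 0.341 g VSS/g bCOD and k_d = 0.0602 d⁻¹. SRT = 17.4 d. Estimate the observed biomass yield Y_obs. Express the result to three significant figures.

Observed yield with endogenous decay: Y_obs = Y / (1 + k_d·θ_c) = 0.341 / (1 + 0.0602 × 17.4) = 0.341 / 2.047 = 0.1665 g VSS/g bCOD.

Y_obs ≈ 0.167 g VSS/g bCOD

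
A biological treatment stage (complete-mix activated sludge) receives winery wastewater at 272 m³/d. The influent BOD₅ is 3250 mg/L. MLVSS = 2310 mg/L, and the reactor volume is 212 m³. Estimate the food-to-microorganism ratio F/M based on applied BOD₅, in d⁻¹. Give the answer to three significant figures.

F/M = applied load / biomass = Q·S₀/(V·X) = 272 × 3250 / (212.0 × 2310) = 1.805 d⁻¹.

F/M ≈ 1.81 d⁻¹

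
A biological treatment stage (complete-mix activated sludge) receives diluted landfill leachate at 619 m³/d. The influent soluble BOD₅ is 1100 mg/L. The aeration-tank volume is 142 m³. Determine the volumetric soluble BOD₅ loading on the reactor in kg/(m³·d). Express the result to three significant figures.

L_v ≈ 4.80 kg soluble BOD₅/(m³·d)

Volumetric loading L_v = Q·S₀ / V = 619 × 1100 g/m³ / 142.0 m³ = 4795 g/(m³·d) = 4.795 kg soluble BOD₅/(m³·d).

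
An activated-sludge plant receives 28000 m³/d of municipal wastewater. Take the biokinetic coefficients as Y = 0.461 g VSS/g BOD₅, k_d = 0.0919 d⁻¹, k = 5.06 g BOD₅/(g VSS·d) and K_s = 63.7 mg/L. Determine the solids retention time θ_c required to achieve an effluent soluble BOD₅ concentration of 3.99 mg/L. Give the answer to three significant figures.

From 1/θ_c = Y·k·S/(K_s + S) − k_d: Y·k·S/(K_s+S) = 0.461 × 5.06 × 3.99 / (63.7 + 3.99) = 0.1375 d⁻¹.
θ_c = 1/(μ − k_d) = 1/(0.1375 − 0.0919) = 1/0.04560 = 21.93 d.

θ_c ≈ 21.9 d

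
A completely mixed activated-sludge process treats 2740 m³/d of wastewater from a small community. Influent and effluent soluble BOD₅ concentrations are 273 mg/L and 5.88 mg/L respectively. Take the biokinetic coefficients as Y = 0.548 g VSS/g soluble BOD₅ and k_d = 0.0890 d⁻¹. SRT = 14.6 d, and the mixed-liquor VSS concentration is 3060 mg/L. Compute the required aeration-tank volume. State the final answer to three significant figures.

Rearranging the biomass balance for a CMAS with decay, V = Y·Q·ΔS·θ_c / [X·(1+k_d θ_c)] = 0.548 × 2740 × (273 − 5.88) × 14.6 / [3060 × (1 + 0.0890 × 14.6)] = 5.86×10^6 / 7036 = 832.3 m³.

V ≈ 832 m³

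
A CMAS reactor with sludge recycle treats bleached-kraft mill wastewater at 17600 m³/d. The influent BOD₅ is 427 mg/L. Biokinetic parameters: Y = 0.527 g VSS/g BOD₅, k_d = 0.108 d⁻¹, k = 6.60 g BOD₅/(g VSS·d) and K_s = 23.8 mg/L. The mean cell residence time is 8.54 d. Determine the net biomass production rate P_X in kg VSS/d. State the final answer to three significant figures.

Effluent substrate depends only on kinetics and SRT: S = K_s(1 + k_d θ_c) / [θ_c(Yk − k_d) − 1] = 23.8 × (1 + 0.108 × 8.54) / [8.54 × (0.527 × 6.60 − 0.108) − 1] = 45.75 / 27.78 = 1.647 mg/L.
The observed yield is Y_obs = Y/(1 + k_d·θ_c) = 0.527 / (1 + 0.108 × 8.54) = 0.527 / 1.922 = 0.2741 g VSS per g BOD₅ removed.
Substrate removed = Q·(S₀ − S) = 17600 m³/d × (427 − 1.65) g/m³ = 7.49×10^6 g/d = 7486 kg/d.
Biomass produced: P_X = Y_obs·Q·ΔS = 0.2741 × 7486 ≈ 2052 kg VSS/d.

P_X ≈ 2050 kg VSS/d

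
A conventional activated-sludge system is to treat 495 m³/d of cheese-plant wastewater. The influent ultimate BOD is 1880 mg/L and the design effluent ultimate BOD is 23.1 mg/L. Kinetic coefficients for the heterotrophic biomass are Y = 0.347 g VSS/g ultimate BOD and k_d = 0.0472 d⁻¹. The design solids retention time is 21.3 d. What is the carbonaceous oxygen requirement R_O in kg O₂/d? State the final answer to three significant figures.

Observed yield with endogenous decay: Y_obs = Y / (1 + k_d·θ_c) = 0.347 / (1 + 0.0472 × 21.3) = 0.347 / 2.005 = 0.1730 g VSS/g ultimate BOD.
Substrate removed = Q·(S₀ − S) = 495 m³/d × (1880 − 23.1) g/m³ = 9.19×10^5 g/d = 919.2 kg/d.
Net sludge production P_X = 0.1730 × 919.2 = 159.0 kg VSS/d.
Carbonaceous O₂ demand = substrate oxidised − cell-mass equivalent = 919.2 − 1.42 × 159.0 = 693.3 kg O₂/d.

R_O ≈ 693 kg O₂/d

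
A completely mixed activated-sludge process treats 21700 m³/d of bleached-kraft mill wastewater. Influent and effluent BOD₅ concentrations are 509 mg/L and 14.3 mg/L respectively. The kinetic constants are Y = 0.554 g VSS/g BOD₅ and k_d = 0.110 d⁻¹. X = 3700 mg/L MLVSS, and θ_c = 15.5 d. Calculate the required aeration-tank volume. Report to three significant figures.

From the SRT design equation V = Y Q (S₀−S) θ_c / [X (1 + k_d θ_c)] = 0.554 × 21700 × (509 − 14.3) × 15.5 / [3700 × (1 + 0.110 × 15.5)] = 9.22×10^7 / 10008 = 9210 m³.

V ≈ 9210 m³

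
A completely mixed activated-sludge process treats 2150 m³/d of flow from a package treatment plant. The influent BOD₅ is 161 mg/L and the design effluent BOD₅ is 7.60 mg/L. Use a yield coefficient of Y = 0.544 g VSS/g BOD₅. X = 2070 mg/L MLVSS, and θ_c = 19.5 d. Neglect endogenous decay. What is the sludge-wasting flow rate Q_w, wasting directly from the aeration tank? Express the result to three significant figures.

With k_d = 0 the design equation reduces to V = Y Q (S₀−S) θ_c / X = 0.544 × 2150 × (161 − 7.60) × 19.5 / 2070 = 1690 m³.
For wasting at MLVSS concentration, Q_w = V/θ_c = 1690/19.5 = 86.67 m³/d.

Q_w ≈ 86.7 m³/d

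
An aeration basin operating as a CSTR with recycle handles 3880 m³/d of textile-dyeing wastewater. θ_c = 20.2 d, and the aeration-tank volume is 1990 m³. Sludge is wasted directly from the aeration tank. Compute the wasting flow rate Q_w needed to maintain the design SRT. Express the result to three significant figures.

With mixed-liquor wasting, θ_c = V/Q_w, so Q_w = V/θ_c = 1990/20.2 = 98.51 m³/d.

Q_w ≈ 98.5 m³/d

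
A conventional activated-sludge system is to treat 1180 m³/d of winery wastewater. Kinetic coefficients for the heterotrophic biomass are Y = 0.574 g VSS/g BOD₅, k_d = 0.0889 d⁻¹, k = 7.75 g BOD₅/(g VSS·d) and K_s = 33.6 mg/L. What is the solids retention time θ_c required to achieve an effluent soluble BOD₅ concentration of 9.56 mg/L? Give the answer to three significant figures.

θ_c ≈ 1.12 d

From 1/θ_c = Y·k·S/(K_s + S) − k_d: Y·k·S/(K_s+S) = 0.574 × 7.75 × 9.56 / (33.6 + 9.56) = 0.9853 d⁻¹.
Then 1/θ_c = μ − k_d = 0.9853 − 0.0889 = 0.8964 d⁻¹, giving θ_c = 1.116 d.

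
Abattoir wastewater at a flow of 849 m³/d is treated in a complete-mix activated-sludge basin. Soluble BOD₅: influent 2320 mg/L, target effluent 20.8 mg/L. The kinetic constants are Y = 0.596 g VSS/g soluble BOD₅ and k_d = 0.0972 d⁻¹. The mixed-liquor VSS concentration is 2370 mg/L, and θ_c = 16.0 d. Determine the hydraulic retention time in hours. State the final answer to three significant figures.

τ ≈ 86.9 h

Rearranging the biomass balance for a CMAS with decay, V = Y·Q·ΔS·θ_c / [X·(1+k_d θ_c)] = 0.596 × 849 × (2320 − 20.8) × 16.0 / [2370 × (1 + 0.0972 × 16.0)] = 1.86×10^7 / 6056 = 3074 m³.
τ = V/Q = 3074/849 = 3.621 d, or 86.89 h.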